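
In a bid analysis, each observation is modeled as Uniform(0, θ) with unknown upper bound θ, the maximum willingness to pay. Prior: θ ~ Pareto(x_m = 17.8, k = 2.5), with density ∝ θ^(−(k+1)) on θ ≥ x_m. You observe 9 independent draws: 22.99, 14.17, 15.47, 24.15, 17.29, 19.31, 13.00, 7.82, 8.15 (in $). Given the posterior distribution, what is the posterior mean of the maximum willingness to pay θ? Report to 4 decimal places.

A Pareto(scale x_m, shape k) prior on the upper bound θ of Uniform(0, θ) is conjugate: posterior is Pareto(max(x_m, max xᵢ), k + n).
Sample maximum = 24.15; prior scale x_m = 17.8 → posterior scale = max = 24.15.
Posterior shape = 2.5 + 9 = 11.5.
E[θ|data] = k·x_m/(k−1) = 11.5·24.15/10.5 = 26.4500.

26.4500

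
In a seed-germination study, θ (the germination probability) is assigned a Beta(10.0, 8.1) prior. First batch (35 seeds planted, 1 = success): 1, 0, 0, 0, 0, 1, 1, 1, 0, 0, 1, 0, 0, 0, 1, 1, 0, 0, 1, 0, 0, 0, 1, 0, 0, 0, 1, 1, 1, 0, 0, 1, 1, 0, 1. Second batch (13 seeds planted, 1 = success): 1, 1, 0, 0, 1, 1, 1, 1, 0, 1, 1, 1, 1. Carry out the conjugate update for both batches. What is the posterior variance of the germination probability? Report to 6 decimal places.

0.003713

The Beta prior is conjugate to a Binomial/Bernoulli likelihood; the update adds successes to α and failures to β.
After batch 1: Beta(10.0+15, 8.1+20) = Beta(25.0, 28.1).
After batch 2: Beta(25.0+10, 28.1+3) = Beta(35.0, 31.1).
Var = αβ/((α+β)²(α+β+1)) = 35.0·31.1/(66.1²·67.1) = 0.003713.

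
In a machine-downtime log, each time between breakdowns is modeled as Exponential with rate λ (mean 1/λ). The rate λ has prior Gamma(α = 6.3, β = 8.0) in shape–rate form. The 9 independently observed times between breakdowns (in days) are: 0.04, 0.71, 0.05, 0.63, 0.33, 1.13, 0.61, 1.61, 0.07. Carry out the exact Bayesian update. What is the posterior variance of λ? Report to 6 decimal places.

With a Gamma(shape α, rate β) prior on the exponential rate λ, the posterior after n observations with total T = Σxᵢ is Gamma(α+n, β+T).
Sum of observations T = 5.18 days; n = 9.
Posterior: Gamma(6.3+9, 8.0+5.18) = Gamma(15.3, 13.18).
Var = α/β² = 0.088077.

0.088077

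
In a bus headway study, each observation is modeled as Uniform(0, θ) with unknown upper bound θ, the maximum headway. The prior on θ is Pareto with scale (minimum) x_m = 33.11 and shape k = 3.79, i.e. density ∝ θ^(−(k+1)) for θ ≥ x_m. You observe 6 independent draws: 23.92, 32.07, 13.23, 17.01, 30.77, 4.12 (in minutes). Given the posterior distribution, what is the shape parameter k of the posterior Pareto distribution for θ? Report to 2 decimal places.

9.79

A Pareto(scale x_m, shape k) prior on the upper bound θ of Uniform(0, θ) is conjugate: posterior is Pareto(max(x_m, max xᵢ), k + n).
Sample maximum = 32.07; prior scale x_m = 33.11 → posterior scale = max = 33.11.
Posterior shape = 3.79 + 6 = 9.79.
Posterior shape k = 9.79.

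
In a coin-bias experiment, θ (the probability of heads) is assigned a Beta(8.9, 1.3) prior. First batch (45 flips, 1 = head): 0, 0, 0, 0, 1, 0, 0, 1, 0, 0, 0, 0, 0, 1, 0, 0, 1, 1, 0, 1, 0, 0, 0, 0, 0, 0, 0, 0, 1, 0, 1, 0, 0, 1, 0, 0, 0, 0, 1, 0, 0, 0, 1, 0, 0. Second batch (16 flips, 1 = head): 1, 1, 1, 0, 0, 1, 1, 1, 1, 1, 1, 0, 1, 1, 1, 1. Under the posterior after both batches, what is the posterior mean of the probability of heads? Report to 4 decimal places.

0.4621

The Beta prior is conjugate to a Binomial/Bernoulli likelihood; the update adds successes to α and failures to β.
After batch 1: Beta(8.9+11, 1.3+34) = Beta(19.9, 35.3).
After batch 2: Beta(19.9+13, 35.3+3) = Beta(32.9, 38.3).
Posterior mean = α/(α+β) = 32.9/71.2 = 0.4621.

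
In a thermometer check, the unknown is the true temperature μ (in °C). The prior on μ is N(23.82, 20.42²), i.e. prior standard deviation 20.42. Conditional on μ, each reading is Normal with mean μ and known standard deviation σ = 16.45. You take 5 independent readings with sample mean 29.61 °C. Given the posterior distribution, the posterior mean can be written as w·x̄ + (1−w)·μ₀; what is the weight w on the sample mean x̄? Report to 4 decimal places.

For Normal data with known variance σ², a Normal(μ₀, σ₀²) prior on μ is conjugate. Posterior precision = 1/σ₀² + n/σ²; posterior mean is the precision-weighted average of μ₀ and x̄.
σ₀² = 20.42² = 416.9764, σ² = 16.45² = 270.6025. Prior precision 1/σ₀² = 1/416.9764; data precision n/σ² = 5/270.6025.
w = (n/σ²)/(1/σ₀² + n/σ²) = n·σ₀²/(σ² + n·σ₀²) = 5·416.9764/(270.6025 + 5·416.9764) = 2084.882/2355.4845 = 0.8851.

0.8851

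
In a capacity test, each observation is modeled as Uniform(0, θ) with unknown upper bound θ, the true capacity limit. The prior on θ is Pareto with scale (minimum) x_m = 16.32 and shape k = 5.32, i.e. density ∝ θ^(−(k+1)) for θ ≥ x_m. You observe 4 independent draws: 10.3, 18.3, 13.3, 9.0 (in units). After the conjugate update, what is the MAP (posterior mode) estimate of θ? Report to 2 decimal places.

18.30

A Pareto(scale x_m, shape k) prior on the upper bound θ of Uniform(0, θ) is conjugate: posterior is Pareto(max(x_m, max xᵢ), k + n).
Sample maximum = 18.3; prior scale x_m = 16.32 → posterior scale = max = 18.30.
Posterior shape = 5.32 + 4 = 9.32.
The Pareto density is decreasing on [x_m, ∞), so the mode is x_m = 18.30.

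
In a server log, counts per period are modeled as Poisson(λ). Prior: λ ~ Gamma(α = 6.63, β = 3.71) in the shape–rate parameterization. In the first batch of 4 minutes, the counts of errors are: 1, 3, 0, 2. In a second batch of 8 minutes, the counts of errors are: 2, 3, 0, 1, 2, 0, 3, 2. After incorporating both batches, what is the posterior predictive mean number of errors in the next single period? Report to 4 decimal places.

With a Gamma(shape α, rate β) prior, the Poisson likelihood is conjugate: the posterior is Gamma(α + ΣXᵢ, β + n).
Batch 1: sum of counts S = 6 over n = 4 minutes.
After batch 1: Gamma(α+S, β+n) = Gamma(6.63+6, 3.71+4) = Gamma(12.63, 7.71).
Batch 2: sum of counts S = 13 over n = 8 minutes.
After batch 2: Gamma(α+S, β+n) = Gamma(12.63+13, 7.71+8) = Gamma(25.63, 15.71).
The predictive distribution for one future period is NegBinom with mean α/β = 1.6314.

1.6314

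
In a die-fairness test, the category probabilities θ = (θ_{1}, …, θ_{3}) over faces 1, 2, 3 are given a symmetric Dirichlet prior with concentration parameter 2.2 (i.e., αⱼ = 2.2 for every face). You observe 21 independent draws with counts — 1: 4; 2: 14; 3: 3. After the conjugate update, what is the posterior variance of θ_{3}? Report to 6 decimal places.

0.005346

The Dirichlet prior is conjugate to the Multinomial likelihood: each posterior αⱼ = prior αⱼ + observed count nⱼ.
Posterior concentration: (6.2, 16.2, 5.2), total = 27.6.
Var[θ_j] = α_j(Σα−α_j)/((Σα)²(Σα+1)) = 5.2·22.4/(27.6²·28.6) = 0.005346.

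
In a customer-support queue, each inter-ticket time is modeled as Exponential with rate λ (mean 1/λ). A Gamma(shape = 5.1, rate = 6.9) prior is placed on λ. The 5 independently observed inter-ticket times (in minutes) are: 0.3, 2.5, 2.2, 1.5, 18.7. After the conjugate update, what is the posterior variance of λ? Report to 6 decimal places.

With a Gamma(shape α, rate β) prior on the exponential rate λ, the posterior after n observations with total T = Σxᵢ is Gamma(α+n, β+T).
Sum of observations T = 25.2 minutes; n = 5.
Posterior: Gamma(5.1+5, 6.9+25.2) = Gamma(10.1, 32.1).
Var = α/β² = 0.009802.

0.009802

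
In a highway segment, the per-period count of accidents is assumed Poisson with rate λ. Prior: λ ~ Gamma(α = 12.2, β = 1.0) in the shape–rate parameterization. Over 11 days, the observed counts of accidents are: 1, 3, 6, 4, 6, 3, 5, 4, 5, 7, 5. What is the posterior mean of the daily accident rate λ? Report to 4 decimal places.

5.1000

With a Gamma(shape α, rate β) prior, the Poisson likelihood is conjugate: the posterior is Gamma(α + ΣXᵢ, β + n).
Sum of counts S = 49 over n = 11 days.
Posterior: Gamma(α+S, β+n) = Gamma(12.2+49, 1.0+11) = Gamma(61.2, 12.0).
Posterior mean = α/β = 61.2/12.0 = 5.1000.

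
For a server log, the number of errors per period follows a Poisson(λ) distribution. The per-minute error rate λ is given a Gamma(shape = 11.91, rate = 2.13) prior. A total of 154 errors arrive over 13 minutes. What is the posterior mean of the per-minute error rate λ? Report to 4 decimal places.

10.9656

With a Gamma(shape α, rate β) prior, the Poisson likelihood is conjugate: the posterior is Gamma(α + ΣXᵢ, β + n).
Posterior: Gamma(α+S, β+n) = Gamma(11.91+154, 2.13+13) = Gamma(165.91, 15.13).
Posterior mean = α/β = 165.91/15.13 = 10.9656.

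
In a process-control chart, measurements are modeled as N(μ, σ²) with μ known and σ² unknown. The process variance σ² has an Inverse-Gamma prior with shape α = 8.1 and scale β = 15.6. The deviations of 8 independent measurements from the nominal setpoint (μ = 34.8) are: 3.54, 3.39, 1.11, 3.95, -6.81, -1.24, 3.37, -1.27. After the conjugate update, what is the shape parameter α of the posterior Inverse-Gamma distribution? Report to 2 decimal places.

12.10

With known mean μ and an Inverse-Gamma(α, β) prior on σ², the Normal likelihood is conjugate: posterior is Inv-Gamma(α + n/2, β + Σ(xᵢ−μ)²/2).
Σ(xᵢ−μ)² = (3.54)² + (3.39)² + (1.11)² + (3.95)² + (-6.81)² + (-1.24)² + (3.37)² + (-1.27)² = 101.7418.
Posterior: Inv-Gamma(8.1 + 8/2, 15.6 + 101.7418/2) = Inv-Gamma(12.10, 66.47090).
Posterior α = 12.10.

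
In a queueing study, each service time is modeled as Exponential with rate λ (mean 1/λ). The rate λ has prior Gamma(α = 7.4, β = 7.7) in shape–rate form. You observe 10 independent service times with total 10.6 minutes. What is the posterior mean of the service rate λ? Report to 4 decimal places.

With a Gamma(shape α, rate β) prior on the exponential rate λ, the posterior after n observations with total T = Σxᵢ is Gamma(α+n, β+T).
Posterior: Gamma(7.4+10, 7.7+10.6) = Gamma(17.4, 18.3).
Posterior mean of λ = α/β = 17.4/18.3 = 0.9508.

0.9508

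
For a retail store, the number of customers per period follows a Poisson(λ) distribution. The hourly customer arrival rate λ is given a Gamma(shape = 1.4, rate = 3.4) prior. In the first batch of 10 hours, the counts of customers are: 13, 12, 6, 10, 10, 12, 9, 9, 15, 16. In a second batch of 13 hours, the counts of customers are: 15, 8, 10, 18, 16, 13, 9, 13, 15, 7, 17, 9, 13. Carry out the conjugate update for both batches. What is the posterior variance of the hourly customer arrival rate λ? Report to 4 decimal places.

0.3966

With a Gamma(shape α, rate β) prior, the Poisson likelihood is conjugate: the posterior is Gamma(α + ΣXᵢ, β + n).
Batch 1: sum of counts S = 112 over n = 10 hours.
After batch 1: Gamma(α+S, β+n) = Gamma(1.4+112, 3.4+10) = Gamma(113.4, 13.4).
Batch 2: sum of counts S = 163 over n = 13 hours.
After batch 2: Gamma(α+S, β+n) = Gamma(113.4+163, 13.4+13) = Gamma(276.4, 26.4).
Var = α/β² = 276.4/26.4² = 0.3966.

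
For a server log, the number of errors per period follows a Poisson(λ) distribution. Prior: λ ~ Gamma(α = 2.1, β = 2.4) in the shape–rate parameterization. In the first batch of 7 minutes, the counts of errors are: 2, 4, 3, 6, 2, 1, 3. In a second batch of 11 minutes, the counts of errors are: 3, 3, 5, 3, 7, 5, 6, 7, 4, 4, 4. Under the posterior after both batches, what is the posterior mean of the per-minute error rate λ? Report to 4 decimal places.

With a Gamma(shape α, rate β) prior, the Poisson likelihood is conjugate: the posterior is Gamma(α + ΣXᵢ, β + n).
Batch 1: sum of counts S = 21 over n = 7 minutes.
After batch 1: Gamma(α+S, β+n) = Gamma(2.1+21, 2.4+7) = Gamma(23.1, 9.4).
Batch 2: sum of counts S = 51 over n = 11 minutes.
After batch 2: Gamma(α+S, β+n) = Gamma(23.1+51, 9.4+11) = Gamma(74.1, 20.4).
Posterior mean = α/β = 74.1/20.4 = 3.6324.

3.6324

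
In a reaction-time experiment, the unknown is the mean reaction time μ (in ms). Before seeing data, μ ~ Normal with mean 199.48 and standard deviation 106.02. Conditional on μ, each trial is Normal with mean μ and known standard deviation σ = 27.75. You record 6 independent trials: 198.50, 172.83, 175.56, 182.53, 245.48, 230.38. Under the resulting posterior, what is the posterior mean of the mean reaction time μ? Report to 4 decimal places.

For Normal data with known variance σ², a Normal(μ₀, σ₀²) prior on μ is conjugate. Posterior precision = 1/σ₀² + n/σ²; posterior mean is the precision-weighted average of μ₀ and x̄.
Σxᵢ = 198.50 + 172.83 + 175.56 + 182.53 + 245.48 + 230.38 = 1205.28, so n·x̄ = 1205.28.
σ₀² = 106.02² = 11240.2404, σ² = 27.75² = 770.0625; σ² + n·σ₀² = 770.0625 + 6·11240.2404 = 68211.5049.
Posterior mean = (μ₀/σ₀² + n·x̄/σ²)/(1/σ₀² + n/σ²) = (σ²·μ₀ + σ₀²·n·x̄)/(σ² + n·σ₀²) = (770.0625·199.48 + 11240.2404·1205.28)/68211.5049 = 13701249.016812/68211.5049 = 200.8642.

200.8642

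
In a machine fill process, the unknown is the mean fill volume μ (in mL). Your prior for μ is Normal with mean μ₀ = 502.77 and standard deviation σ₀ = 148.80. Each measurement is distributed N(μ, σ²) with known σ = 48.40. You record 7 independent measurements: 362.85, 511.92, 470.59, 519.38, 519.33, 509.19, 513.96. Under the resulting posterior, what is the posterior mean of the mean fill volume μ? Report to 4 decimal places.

486.9843

For Normal data with known variance σ², a Normal(μ₀, σ₀²) prior on μ is conjugate. Posterior precision = 1/σ₀² + n/σ²; posterior mean is the precision-weighted average of μ₀ and x̄.
Σxᵢ = 362.85 + 511.92 + 470.59 + 519.38 + 519.33 + 509.19 + 513.96 = 3407.22, so n·x̄ = 3407.22.
σ₀² = 148.80² = 22141.44, σ² = 48.40² = 2342.56; σ² + n·σ₀² = 2342.56 + 7·22141.44 = 157332.64.
Posterior mean = (μ₀/σ₀² + n·x̄/σ²)/(1/σ₀² + n/σ²) = (σ²·μ₀ + σ₀²·n·x̄)/(σ² + n·σ₀²) = (2342.56·502.77 + 22141.44·3407.22)/157332.64 = 76618526.088/157332.64 = 486.9843.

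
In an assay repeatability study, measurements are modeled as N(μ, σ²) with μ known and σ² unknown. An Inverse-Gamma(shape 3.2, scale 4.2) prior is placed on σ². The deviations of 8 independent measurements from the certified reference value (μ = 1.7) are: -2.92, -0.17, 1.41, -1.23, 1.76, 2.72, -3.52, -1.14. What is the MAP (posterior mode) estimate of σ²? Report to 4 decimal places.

With known mean μ and an Inverse-Gamma(α, β) prior on σ², the Normal likelihood is conjugate: posterior is Inv-Gamma(α + n/2, β + Σ(xᵢ−μ)²/2).
Σ(xᵢ−μ)² = (-2.92)² + (-0.17)² + (1.41)² + (-1.23)² + (1.76)² + (2.72)² + (-3.52)² + (-1.14)² = 36.2423.
Posterior: Inv-Gamma(3.2 + 8/2, 4.2 + 36.2423/2) = Inv-Gamma(7.20, 22.32115).
Mode = β/(α+1) = 22.32115/8.20 = 2.7221.

2.7221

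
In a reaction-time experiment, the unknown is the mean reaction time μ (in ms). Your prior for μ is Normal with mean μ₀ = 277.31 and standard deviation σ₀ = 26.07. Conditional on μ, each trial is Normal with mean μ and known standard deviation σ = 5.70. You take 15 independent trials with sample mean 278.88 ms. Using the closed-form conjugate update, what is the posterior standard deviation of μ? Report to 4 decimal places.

For Normal data with known variance σ², a Normal(μ₀, σ₀²) prior on μ is conjugate. Posterior precision = 1/σ₀² + n/σ²; posterior mean is the precision-weighted average of μ₀ and x̄.
σ₀² = 26.07² = 679.6449, σ² = 5.70² = 32.49; σ² + n·σ₀² = 32.49 + 15·679.6449 = 10227.1635.
Posterior precision = 1/σ₀² + n/σ² = 1/679.6449 + 15/32.49 = (σ² + n·σ₀²)/(σ₀²σ²) = 10227.1635/(679.6449·32.49); posterior variance σₙ² = σ₀²σ²/(σ² + n·σ₀²) = 679.6449·32.49/10227.1635 = 2.159119.
Posterior SD = √σₙ² = √(679.6449·32.49/10227.1635) = 1.4694.

1.4694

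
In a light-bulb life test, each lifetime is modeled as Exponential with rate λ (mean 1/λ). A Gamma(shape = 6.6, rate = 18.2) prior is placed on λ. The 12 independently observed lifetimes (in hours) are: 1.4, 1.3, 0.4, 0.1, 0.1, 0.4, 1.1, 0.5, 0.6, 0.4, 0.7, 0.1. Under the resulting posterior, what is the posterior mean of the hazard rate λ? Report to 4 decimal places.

With a Gamma(shape α, rate β) prior on the exponential rate λ, the posterior after n observations with total T = Σxᵢ is Gamma(α+n, β+T).
Sum of observations T = 7.1 hours; n = 12.
Posterior: Gamma(6.6+12, 18.2+7.1) = Gamma(18.6, 25.3).
Posterior mean of λ = α/β = 18.6/25.3 = 0.7352.

0.7352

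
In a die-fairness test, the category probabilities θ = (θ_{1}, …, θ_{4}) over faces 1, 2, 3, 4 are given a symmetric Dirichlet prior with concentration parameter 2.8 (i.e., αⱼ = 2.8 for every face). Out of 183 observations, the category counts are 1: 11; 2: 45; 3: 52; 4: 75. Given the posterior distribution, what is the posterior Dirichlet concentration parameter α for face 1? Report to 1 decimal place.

The Dirichlet prior is conjugate to the Multinomial likelihood: each posterior αⱼ = prior αⱼ + observed count nⱼ.
Posterior concentration: (13.8, 47.8, 54.8, 77.8), total = 194.2.
α_{1} = 2.8 + 11 = 13.8.

13.8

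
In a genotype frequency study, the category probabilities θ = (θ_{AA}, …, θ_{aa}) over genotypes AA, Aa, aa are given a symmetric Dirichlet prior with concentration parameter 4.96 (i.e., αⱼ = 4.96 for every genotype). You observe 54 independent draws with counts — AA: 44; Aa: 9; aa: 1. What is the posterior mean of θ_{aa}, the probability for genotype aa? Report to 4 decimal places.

The Dirichlet prior is conjugate to the Multinomial likelihood: each posterior αⱼ = prior αⱼ + observed count nⱼ.
Posterior concentration: (48.96, 13.96, 5.96), total = 68.88.
E[θ_{aa}|data] = α_{aa}/Σα = 5.96/68.88 = 0.0865.

0.0865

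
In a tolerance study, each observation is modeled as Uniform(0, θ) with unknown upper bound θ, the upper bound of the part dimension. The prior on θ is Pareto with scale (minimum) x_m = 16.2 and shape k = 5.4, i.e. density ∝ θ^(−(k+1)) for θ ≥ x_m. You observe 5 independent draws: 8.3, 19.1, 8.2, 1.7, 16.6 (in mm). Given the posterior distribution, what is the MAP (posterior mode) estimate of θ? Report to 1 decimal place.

A Pareto(scale x_m, shape k) prior on the upper bound θ of Uniform(0, θ) is conjugate: posterior is Pareto(max(x_m, max xᵢ), k + n).
Sample maximum = 19.1; prior scale x_m = 16.2 → posterior scale = max = 19.1.
Posterior shape = 5.4 + 5 = 10.4.
The Pareto density is decreasing on [x_m, ∞), so the mode is x_m = 19.1.

19.1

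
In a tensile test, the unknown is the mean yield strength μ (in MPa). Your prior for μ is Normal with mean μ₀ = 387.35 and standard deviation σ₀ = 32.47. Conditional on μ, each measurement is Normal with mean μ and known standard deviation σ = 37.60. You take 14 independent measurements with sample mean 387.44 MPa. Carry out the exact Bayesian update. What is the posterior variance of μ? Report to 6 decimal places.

For Normal data with known variance σ², a Normal(μ₀, σ₀²) prior on μ is conjugate. Posterior precision = 1/σ₀² + n/σ²; posterior mean is the precision-weighted average of μ₀ and x̄.
σ₀² = 32.47² = 1054.3009, σ² = 37.60² = 1413.76; σ² + n·σ₀² = 1413.76 + 14·1054.3009 = 16173.9726.
Posterior precision = 1/σ₀² + n/σ² = 1/1054.3009 + 14/1413.76 = (σ² + n·σ₀²)/(σ₀²σ²) = 16173.9726/(1054.3009·1413.76); posterior variance σₙ² = σ₀²σ²/(σ² + n·σ₀²) = 1054.3009·1413.76/16173.9726 = 92.155989.

92.155989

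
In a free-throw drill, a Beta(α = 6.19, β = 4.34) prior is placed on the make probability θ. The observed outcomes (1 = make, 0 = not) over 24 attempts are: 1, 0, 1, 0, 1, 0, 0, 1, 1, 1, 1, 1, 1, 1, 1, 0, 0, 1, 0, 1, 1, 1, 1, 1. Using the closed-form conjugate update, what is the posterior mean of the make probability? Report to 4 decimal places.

0.6716

The Beta prior is conjugate to a Binomial/Bernoulli likelihood; the update adds successes to α and failures to β.
Posterior: Beta(α+k, β+n−k) = Beta(6.19+17, 4.34+7) = Beta(23.19, 11.34).
Posterior mean = α/(α+β) = 23.19/34.53 = 0.6716.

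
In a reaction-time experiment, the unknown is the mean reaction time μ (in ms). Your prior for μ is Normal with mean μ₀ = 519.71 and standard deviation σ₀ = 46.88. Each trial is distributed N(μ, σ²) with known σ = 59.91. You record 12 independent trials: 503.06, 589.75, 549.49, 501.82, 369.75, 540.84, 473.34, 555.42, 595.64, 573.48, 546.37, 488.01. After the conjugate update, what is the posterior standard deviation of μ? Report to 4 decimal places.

16.2256

For Normal data with known variance σ², a Normal(μ₀, σ₀²) prior on μ is conjugate. Posterior precision = 1/σ₀² + n/σ²; posterior mean is the precision-weighted average of μ₀ and x̄.
σ₀² = 46.88² = 2197.7344, σ² = 59.91² = 3589.2081; σ² + n·σ₀² = 3589.2081 + 12·2197.7344 = 29962.0209.
Posterior precision = 1/σ₀² + n/σ² = 1/2197.7344 + 12/3589.2081 = (σ² + n·σ₀²)/(σ₀²σ²) = 29962.0209/(2197.7344·3589.2081); posterior variance σₙ² = σ₀²σ²/(σ² + n·σ₀²) = 2197.7344·3589.2081/29962.0209 = 263.270830.
Posterior SD = √σₙ² = √(2197.7344·3589.2081/29962.0209) = 16.2256.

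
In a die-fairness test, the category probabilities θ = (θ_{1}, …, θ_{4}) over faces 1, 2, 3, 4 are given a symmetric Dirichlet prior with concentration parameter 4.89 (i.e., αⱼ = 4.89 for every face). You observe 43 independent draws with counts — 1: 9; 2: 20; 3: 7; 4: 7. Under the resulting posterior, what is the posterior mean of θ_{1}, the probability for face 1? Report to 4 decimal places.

The Dirichlet prior is conjugate to the Multinomial likelihood: each posterior αⱼ = prior αⱼ + observed count nⱼ.
Posterior concentration: (13.89, 24.89, 11.89, 11.89), total = 62.56.
E[θ_{1}|data] = α_{1}/Σα = 13.89/62.56 = 0.2220.

0.2220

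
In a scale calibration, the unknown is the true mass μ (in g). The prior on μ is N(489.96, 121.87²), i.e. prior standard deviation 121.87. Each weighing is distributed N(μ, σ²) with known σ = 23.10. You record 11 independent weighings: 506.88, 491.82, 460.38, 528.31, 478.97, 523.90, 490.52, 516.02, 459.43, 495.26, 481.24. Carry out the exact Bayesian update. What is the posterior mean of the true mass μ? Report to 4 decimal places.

For Normal data with known variance σ², a Normal(μ₀, σ₀²) prior on μ is conjugate. Posterior precision = 1/σ₀² + n/σ²; posterior mean is the precision-weighted average of μ₀ and x̄.
Σxᵢ = 506.88 + 491.82 + 460.38 + 528.31 + 478.97 + 523.90 + 490.52 + 516.02 + 459.43 + 495.26 + 481.24 = 5432.73, so n·x̄ = 5432.73.
σ₀² = 121.87² = 14852.2969, σ² = 23.10² = 533.61; σ² + n·σ₀² = 533.61 + 11·14852.2969 = 163908.8759.
Posterior mean = (μ₀/σ₀² + n·x̄/σ²)/(1/σ₀² + n/σ²) = (σ²·μ₀ + σ₀²·n·x̄)/(σ² + n·σ₀²) = (533.61·489.96 + 14852.2969·5432.73)/163908.8759 = 80949966.493137/163908.8759 = 493.8718.

493.8718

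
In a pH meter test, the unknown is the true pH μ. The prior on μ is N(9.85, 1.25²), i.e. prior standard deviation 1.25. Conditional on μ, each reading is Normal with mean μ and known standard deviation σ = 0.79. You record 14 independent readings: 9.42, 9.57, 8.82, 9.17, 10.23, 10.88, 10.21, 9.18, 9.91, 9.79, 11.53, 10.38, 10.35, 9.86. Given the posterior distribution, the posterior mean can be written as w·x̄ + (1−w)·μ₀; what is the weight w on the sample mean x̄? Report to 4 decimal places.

For Normal data with known variance σ², a Normal(μ₀, σ₀²) prior on μ is conjugate. Posterior precision = 1/σ₀² + n/σ²; posterior mean is the precision-weighted average of μ₀ and x̄.
σ₀² = 1.25² = 1.5625, σ² = 0.79² = 0.6241. Prior precision 1/σ₀² = 1/1.5625; data precision n/σ² = 14/0.6241.
w = (n/σ²)/(1/σ₀² + n/σ²) = n·σ₀²/(σ² + n·σ₀²) = 14·1.5625/(0.6241 + 14·1.5625) = 21.875/22.4991 = 0.9723.

0.9723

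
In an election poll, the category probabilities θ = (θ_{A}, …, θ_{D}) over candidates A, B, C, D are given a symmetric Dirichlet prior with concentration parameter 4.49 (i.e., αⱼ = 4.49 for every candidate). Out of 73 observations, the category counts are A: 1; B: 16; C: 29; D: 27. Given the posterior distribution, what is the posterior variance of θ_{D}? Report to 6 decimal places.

0.002461

The Dirichlet prior is conjugate to the Multinomial likelihood: each posterior αⱼ = prior αⱼ + observed count nⱼ.
Posterior concentration: (5.49, 20.49, 33.49, 31.49), total = 90.96.
Var[θ_j] = α_j(Σα−α_j)/((Σα)²(Σα+1)) = 31.49·59.47/(90.96²·91.96) = 0.002461.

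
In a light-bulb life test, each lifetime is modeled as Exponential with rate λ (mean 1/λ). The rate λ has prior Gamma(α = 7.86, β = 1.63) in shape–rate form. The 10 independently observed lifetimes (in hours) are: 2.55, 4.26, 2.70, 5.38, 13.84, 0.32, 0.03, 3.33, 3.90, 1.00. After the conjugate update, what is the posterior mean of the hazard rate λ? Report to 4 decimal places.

0.4587

With a Gamma(shape α, rate β) prior on the exponential rate λ, the posterior after n observations with total T = Σxᵢ is Gamma(α+n, β+T).
Sum of observations T = 37.31 hours; n = 10.
Posterior: Gamma(7.86+10, 1.63+37.31) = Gamma(17.86, 38.94).
Posterior mean of λ = α/β = 17.86/38.94 = 0.4587.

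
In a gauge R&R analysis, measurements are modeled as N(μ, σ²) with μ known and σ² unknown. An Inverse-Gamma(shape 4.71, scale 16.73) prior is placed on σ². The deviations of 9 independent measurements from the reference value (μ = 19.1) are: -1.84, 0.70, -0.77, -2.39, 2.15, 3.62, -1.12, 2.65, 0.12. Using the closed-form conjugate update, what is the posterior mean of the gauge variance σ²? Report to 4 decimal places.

4.2423

With known mean μ and an Inverse-Gamma(α, β) prior on σ², the Normal likelihood is conjugate: posterior is Inv-Gamma(α + n/2, β + Σ(xᵢ−μ)²/2).
Σ(xᵢ−μ)² = (-1.84)² + (0.70)² + (-0.77)² + (-2.39)² + (2.15)² + (3.62)² + (-1.12)² + (2.65)² + (0.12)² = 36.1988.
Posterior: Inv-Gamma(4.71 + 9/2, 16.73 + 36.1988/2) = Inv-Gamma(9.21, 34.82940).
E[σ²|data] = β/(α−1) = 34.82940/8.21 = 4.2423.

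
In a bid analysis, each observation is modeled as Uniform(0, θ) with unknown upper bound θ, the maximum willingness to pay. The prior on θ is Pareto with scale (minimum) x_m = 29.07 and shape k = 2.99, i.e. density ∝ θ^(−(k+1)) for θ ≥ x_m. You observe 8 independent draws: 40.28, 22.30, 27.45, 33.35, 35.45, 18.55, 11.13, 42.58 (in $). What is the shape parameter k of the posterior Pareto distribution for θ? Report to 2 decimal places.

10.99

A Pareto(scale x_m, shape k) prior on the upper bound θ of Uniform(0, θ) is conjugate: posterior is Pareto(max(x_m, max xᵢ), k + n).
Sample maximum = 42.58; prior scale x_m = 29.07 → posterior scale = max = 42.58.
Posterior shape = 2.99 + 8 = 10.99.
Posterior shape k = 10.99.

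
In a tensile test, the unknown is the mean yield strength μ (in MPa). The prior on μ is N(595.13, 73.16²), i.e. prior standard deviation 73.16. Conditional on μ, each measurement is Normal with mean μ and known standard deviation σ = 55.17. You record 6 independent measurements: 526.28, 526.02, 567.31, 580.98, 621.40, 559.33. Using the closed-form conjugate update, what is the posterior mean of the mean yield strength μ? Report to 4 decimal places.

For Normal data with known variance σ², a Normal(μ₀, σ₀²) prior on μ is conjugate. Posterior precision = 1/σ₀² + n/σ²; posterior mean is the precision-weighted average of μ₀ and x̄.
Σxᵢ = 526.28 + 526.02 + 567.31 + 580.98 + 621.40 + 559.33 = 3381.32, so n·x̄ = 3381.32.
σ₀² = 73.16² = 5352.3856, σ² = 55.17² = 3043.7289; σ² + n·σ₀² = 3043.7289 + 6·5352.3856 = 35158.0425.
Posterior mean = (μ₀/σ₀² + n·x̄/σ²)/(1/σ₀² + n/σ²) = (σ²·μ₀ + σ₀²·n·x̄)/(σ² + n·σ₀²) = (3043.7289·595.13 + 5352.3856·3381.32)/35158.0425 = 19909542.857249/35158.0425 = 566.2870.

566.2870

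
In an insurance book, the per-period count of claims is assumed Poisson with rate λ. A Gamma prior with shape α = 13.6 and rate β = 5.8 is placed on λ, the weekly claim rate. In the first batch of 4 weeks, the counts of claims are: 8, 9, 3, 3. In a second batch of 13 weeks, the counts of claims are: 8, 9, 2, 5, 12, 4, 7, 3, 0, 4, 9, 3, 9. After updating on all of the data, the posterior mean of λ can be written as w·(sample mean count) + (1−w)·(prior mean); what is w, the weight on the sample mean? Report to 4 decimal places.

0.7456

With a Gamma(shape α, rate β) prior, the Poisson likelihood is conjugate: the posterior is Gamma(α + ΣXᵢ, β + n).
Total number of weeks: n = 4 + 13 = 17.
Posterior mean = (α₀+S)/(β₀+n) = [n/(β₀+n)]·(S/n) + [β₀/(β₀+n)]·(α₀/β₀), so only n and β₀ enter the weight.
Weight on data w = n/(β₀+n) = 17/(5.8+17) = 17/22.8 = 0.7456.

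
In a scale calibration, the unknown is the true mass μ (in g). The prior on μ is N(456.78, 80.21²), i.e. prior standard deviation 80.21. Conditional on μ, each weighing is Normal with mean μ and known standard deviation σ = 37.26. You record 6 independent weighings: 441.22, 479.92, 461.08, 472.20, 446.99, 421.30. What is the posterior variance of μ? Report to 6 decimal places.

223.351801

For Normal data with known variance σ², a Normal(μ₀, σ₀²) prior on μ is conjugate. Posterior precision = 1/σ₀² + n/σ²; posterior mean is the precision-weighted average of μ₀ and x̄.
σ₀² = 80.21² = 6433.6441, σ² = 37.26² = 1388.3076; σ² + n·σ₀² = 1388.3076 + 6·6433.6441 = 39990.1722.
Posterior precision = 1/σ₀² + n/σ² = 1/6433.6441 + 6/1388.3076 = (σ² + n·σ₀²)/(σ₀²σ²) = 39990.1722/(6433.6441·1388.3076); posterior variance σₙ² = σ₀²σ²/(σ² + n·σ₀²) = 6433.6441·1388.3076/39990.1722 = 223.351801.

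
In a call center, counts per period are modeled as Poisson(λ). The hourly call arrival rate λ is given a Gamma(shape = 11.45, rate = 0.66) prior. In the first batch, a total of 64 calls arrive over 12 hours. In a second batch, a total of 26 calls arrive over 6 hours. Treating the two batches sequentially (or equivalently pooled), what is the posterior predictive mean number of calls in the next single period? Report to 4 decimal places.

With a Gamma(shape α, rate β) prior, the Poisson likelihood is conjugate: the posterior is Gamma(α + ΣXᵢ, β + n).
After batch 1: Gamma(α+S, β+n) = Gamma(11.45+64, 0.66+12) = Gamma(75.45, 12.66).
After batch 2: Gamma(α+S, β+n) = Gamma(75.45+26, 12.66+6) = Gamma(101.45, 18.66).
The predictive distribution for one future period is NegBinom with mean α/β = 5.4368.

5.4368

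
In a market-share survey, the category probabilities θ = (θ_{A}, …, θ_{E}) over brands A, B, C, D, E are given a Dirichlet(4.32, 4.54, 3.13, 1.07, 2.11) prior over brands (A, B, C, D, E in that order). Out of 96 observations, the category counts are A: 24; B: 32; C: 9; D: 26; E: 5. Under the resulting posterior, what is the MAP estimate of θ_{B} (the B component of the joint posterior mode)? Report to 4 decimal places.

The Dirichlet prior is conjugate to the Multinomial likelihood: each posterior αⱼ = prior αⱼ + observed count nⱼ.
Posterior concentration: (28.32, 36.54, 12.13, 27.07, 7.11), total = 111.17.
Joint mode component: (α_{B}−1)/(Σα−K) = 35.54/106.17 = 0.3347.

0.3347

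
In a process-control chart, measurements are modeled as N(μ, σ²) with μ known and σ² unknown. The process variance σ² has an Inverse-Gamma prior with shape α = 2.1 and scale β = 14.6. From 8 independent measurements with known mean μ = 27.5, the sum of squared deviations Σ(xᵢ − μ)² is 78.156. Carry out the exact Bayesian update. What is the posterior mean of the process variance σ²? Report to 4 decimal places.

10.5251

With known mean μ and an Inverse-Gamma(α, β) prior on σ², the Normal likelihood is conjugate: posterior is Inv-Gamma(α + n/2, β + Σ(xᵢ−μ)²/2).
Posterior: Inv-Gamma(2.1 + 8/2, 14.6 + 78.156/2) = Inv-Gamma(6.10, 53.6780).
E[σ²|data] = β/(α−1) = 53.6780/5.10 = 10.5251.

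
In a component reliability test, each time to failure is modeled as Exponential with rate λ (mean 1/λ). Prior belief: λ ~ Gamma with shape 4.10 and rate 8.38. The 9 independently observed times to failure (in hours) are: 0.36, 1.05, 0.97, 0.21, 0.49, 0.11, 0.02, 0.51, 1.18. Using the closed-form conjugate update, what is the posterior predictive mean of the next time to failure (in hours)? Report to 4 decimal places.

1.0975

With a Gamma(shape α, rate β) prior on the exponential rate λ, the posterior after n observations with total T = Σxᵢ is Gamma(α+n, β+T).
Sum of observations T = 4.90 hours; n = 9.
Posterior: Gamma(4.10+9, 8.38+4.90) = Gamma(13.10, 13.28).
The predictive distribution for the next observation is Lomax; its mean is β/(α−1) = 13.28/12.10 = 1.0975.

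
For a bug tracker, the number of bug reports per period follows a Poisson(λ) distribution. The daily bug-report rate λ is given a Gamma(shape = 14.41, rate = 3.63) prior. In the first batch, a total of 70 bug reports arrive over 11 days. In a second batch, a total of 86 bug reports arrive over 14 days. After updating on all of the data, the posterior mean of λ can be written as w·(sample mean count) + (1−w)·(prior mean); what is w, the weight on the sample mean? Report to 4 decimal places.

0.8732

With a Gamma(shape α, rate β) prior, the Poisson likelihood is conjugate: the posterior is Gamma(α + ΣXᵢ, β + n).
Total number of days: n = 11 + 14 = 25.
Posterior mean = (α₀+S)/(β₀+n) = [n/(β₀+n)]·(S/n) + [β₀/(β₀+n)]·(α₀/β₀), so only n and β₀ enter the weight.
Weight on data w = n/(β₀+n) = 25/(3.63+25) = 25/28.63 = 0.8732.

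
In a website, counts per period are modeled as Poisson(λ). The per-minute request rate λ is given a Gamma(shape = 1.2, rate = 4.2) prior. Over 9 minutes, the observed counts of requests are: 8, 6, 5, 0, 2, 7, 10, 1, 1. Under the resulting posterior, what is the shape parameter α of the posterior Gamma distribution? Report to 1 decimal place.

With a Gamma(shape α, rate β) prior, the Poisson likelihood is conjugate: the posterior is Gamma(α + ΣXᵢ, β + n).
Sum of counts S = 40 over n = 9 minutes.
Posterior: Gamma(α+S, β+n) = Gamma(1.2+40, 4.2+9) = Gamma(41.2, 13.2).
Posterior α = 41.2.

41.2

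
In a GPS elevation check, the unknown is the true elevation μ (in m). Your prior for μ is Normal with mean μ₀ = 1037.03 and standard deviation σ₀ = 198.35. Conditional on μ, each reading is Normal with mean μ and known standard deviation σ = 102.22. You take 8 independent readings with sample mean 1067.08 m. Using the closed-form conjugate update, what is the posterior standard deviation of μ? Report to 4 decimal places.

35.5549

For Normal data with known variance σ², a Normal(μ₀, σ₀²) prior on μ is conjugate. Posterior precision = 1/σ₀² + n/σ²; posterior mean is the precision-weighted average of μ₀ and x̄.
σ₀² = 198.35² = 39342.7225, σ² = 102.22² = 10448.9284; σ² + n·σ₀² = 10448.9284 + 8·39342.7225 = 325190.7084.
Posterior precision = 1/σ₀² + n/σ² = 1/39342.7225 + 8/10448.9284 = (σ² + n·σ₀²)/(σ₀²σ²) = 325190.7084/(39342.7225·10448.9284); posterior variance σₙ² = σ₀²σ²/(σ² + n·σ₀²) = 39342.7225·10448.9284/325190.7084 = 1264.148328.
Posterior SD = √σₙ² = √(39342.7225·10448.9284/325190.7084) = 35.5549.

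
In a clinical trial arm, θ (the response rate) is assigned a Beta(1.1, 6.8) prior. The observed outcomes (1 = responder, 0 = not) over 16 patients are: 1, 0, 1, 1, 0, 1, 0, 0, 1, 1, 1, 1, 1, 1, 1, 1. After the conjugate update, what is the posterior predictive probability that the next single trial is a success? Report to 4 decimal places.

0.5481

The Beta prior is conjugate to a Binomial/Bernoulli likelihood; the update adds successes to α and failures to β.
Posterior: Beta(α+k, β+n−k) = Beta(1.1+12, 6.8+4) = Beta(13.1, 10.8).
For a single future Bernoulli trial, P(success | data) = α/(α+β) = 0.5481.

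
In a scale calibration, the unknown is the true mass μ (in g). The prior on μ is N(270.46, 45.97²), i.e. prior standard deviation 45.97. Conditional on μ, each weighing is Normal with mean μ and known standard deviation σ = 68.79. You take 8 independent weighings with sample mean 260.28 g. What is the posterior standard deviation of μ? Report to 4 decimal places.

21.4977

For Normal data with known variance σ², a Normal(μ₀, σ₀²) prior on μ is conjugate. Posterior precision = 1/σ₀² + n/σ²; posterior mean is the precision-weighted average of μ₀ and x̄.
σ₀² = 45.97² = 2113.2409, σ² = 68.79² = 4732.0641; σ² + n·σ₀² = 4732.0641 + 8·2113.2409 = 21637.9913.
Posterior precision = 1/σ₀² + n/σ² = 1/2113.2409 + 8/4732.0641 = (σ² + n·σ₀²)/(σ₀²σ²) = 21637.9913/(2113.2409·4732.0641); posterior variance σₙ² = σ₀²σ²/(σ² + n·σ₀²) = 2113.2409·4732.0641/21637.9913 = 462.149710.
Posterior SD = √σₙ² = √(2113.2409·4732.0641/21637.9913) = 21.4977.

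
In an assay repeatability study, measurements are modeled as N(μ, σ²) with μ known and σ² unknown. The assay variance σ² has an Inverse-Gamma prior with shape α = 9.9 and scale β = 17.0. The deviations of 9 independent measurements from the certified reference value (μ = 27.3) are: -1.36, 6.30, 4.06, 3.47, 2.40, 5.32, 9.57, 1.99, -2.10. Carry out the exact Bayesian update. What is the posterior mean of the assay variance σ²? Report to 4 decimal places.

With known mean μ and an Inverse-Gamma(α, β) prior on σ², the Normal likelihood is conjugate: posterior is Inv-Gamma(α + n/2, β + Σ(xᵢ−μ)²/2).
Σ(xᵢ−μ)² = (-1.36)² + (6.30)² + (4.06)² + (3.47)² + (2.40)² + (5.32)² + (9.57)² + (1.99)² + (-2.10)² = 204.0815.
Posterior: Inv-Gamma(9.9 + 9/2, 17.0 + 204.0815/2) = Inv-Gamma(14.40, 119.04075).
E[σ²|data] = β/(α−1) = 119.04075/13.40 = 8.8836.

8.8836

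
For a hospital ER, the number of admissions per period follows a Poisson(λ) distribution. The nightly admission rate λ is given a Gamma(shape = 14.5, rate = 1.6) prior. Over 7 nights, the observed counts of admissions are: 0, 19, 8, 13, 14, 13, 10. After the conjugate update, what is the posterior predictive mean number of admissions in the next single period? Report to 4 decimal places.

10.6395

With a Gamma(shape α, rate β) prior, the Poisson likelihood is conjugate: the posterior is Gamma(α + ΣXᵢ, β + n).
Sum of counts S = 77 over n = 7 nights.
Posterior: Gamma(α+S, β+n) = Gamma(14.5+77, 1.6+7) = Gamma(91.5, 8.6).
The predictive distribution for one future period is NegBinom with mean α/β = 10.6395.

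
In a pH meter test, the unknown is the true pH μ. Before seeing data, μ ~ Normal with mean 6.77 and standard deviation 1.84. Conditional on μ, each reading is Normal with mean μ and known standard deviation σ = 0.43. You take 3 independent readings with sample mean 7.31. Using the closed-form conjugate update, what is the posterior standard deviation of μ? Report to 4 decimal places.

0.2460

For Normal data with known variance σ², a Normal(μ₀, σ₀²) prior on μ is conjugate. Posterior precision = 1/σ₀² + n/σ²; posterior mean is the precision-weighted average of μ₀ and x̄.
σ₀² = 1.84² = 3.3856, σ² = 0.43² = 0.1849; σ² + n·σ₀² = 0.1849 + 3·3.3856 = 10.3417.
Posterior precision = 1/σ₀² + n/σ² = 1/3.3856 + 3/0.1849 = (σ² + n·σ₀²)/(σ₀²σ²) = 10.3417/(3.3856·0.1849); posterior variance σₙ² = σ₀²σ²/(σ² + n·σ₀²) = 3.3856·0.1849/10.3417 = 0.060531.
Posterior SD = √σₙ² = √(3.3856·0.1849/10.3417) = 0.2460.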